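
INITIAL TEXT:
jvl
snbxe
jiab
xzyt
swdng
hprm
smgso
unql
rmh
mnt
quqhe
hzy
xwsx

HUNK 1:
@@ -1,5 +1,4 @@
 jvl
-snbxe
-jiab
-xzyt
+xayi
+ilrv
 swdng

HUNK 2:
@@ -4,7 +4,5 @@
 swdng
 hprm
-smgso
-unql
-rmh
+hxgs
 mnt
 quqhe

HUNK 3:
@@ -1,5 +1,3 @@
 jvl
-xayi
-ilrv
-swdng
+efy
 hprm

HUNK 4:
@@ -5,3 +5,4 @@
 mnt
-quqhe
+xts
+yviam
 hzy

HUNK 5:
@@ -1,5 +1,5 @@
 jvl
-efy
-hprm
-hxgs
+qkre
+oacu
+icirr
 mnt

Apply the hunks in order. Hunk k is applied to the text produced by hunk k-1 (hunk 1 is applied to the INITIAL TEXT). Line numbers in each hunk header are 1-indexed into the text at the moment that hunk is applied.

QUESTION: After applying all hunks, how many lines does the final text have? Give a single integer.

Answer: 9

Derivation:
Hunk 1: at line 1 remove [snbxe,jiab,xzyt] add [xayi,ilrv] -> 12 lines: jvl xayi ilrv swdng hprm smgso unql rmh mnt quqhe hzy xwsx
Hunk 2: at line 4 remove [smgso,unql,rmh] add [hxgs] -> 10 lines: jvl xayi ilrv swdng hprm hxgs mnt quqhe hzy xwsx
Hunk 3: at line 1 remove [xayi,ilrv,swdng] add [efy] -> 8 lines: jvl efy hprm hxgs mnt quqhe hzy xwsx
Hunk 4: at line 5 remove [quqhe] add [xts,yviam] -> 9 lines: jvl efy hprm hxgs mnt xts yviam hzy xwsx
Hunk 5: at line 1 remove [efy,hprm,hxgs] add [qkre,oacu,icirr] -> 9 lines: jvl qkre oacu icirr mnt xts yviam hzy xwsx
Final line count: 9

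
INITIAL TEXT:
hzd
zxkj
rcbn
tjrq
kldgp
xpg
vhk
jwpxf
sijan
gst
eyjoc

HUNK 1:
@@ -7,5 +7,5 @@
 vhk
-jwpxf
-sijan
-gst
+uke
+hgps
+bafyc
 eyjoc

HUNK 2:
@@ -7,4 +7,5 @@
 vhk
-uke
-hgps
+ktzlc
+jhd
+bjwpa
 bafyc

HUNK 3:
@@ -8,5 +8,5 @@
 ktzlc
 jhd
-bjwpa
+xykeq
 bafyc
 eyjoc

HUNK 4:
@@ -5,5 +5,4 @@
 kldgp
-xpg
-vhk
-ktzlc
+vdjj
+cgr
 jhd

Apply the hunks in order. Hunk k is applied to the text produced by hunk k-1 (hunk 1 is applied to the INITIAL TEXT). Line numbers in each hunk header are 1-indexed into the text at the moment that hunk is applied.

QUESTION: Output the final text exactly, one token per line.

Answer: hzd
zxkj
rcbn
tjrq
kldgp
vdjj
cgr
jhd
xykeq
bafyc
eyjoc

Derivation:
Hunk 1: at line 7 remove [jwpxf,sijan,gst] add [uke,hgps,bafyc] -> 11 lines: hzd zxkj rcbn tjrq kldgp xpg vhk uke hgps bafyc eyjoc
Hunk 2: at line 7 remove [uke,hgps] add [ktzlc,jhd,bjwpa] -> 12 lines: hzd zxkj rcbn tjrq kldgp xpg vhk ktzlc jhd bjwpa bafyc eyjoc
Hunk 3: at line 8 remove [bjwpa] add [xykeq] -> 12 lines: hzd zxkj rcbn tjrq kldgp xpg vhk ktzlc jhd xykeq bafyc eyjoc
Hunk 4: at line 5 remove [xpg,vhk,ktzlc] add [vdjj,cgr] -> 11 lines: hzd zxkj rcbn tjrq kldgp vdjj cgr jhd xykeq bafyc eyjoc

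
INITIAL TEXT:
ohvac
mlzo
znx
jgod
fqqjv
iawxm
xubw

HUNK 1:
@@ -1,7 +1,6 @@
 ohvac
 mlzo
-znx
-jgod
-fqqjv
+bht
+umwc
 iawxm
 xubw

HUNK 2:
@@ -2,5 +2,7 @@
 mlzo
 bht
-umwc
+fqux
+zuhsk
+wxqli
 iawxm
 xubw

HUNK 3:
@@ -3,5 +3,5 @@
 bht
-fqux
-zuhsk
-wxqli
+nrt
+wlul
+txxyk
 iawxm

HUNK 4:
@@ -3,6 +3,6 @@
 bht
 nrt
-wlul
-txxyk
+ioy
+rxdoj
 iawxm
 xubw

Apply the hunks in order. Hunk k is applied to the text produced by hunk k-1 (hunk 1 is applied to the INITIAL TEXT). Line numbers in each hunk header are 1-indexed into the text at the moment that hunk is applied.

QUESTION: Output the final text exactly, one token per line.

Hunk 1: at line 1 remove [znx,jgod,fqqjv] add [bht,umwc] -> 6 lines: ohvac mlzo bht umwc iawxm xubw
Hunk 2: at line 2 remove [umwc] add [fqux,zuhsk,wxqli] -> 8 lines: ohvac mlzo bht fqux zuhsk wxqli iawxm xubw
Hunk 3: at line 3 remove [fqux,zuhsk,wxqli] add [nrt,wlul,txxyk] -> 8 lines: ohvac mlzo bht nrt wlul txxyk iawxm xubw
Hunk 4: at line 3 remove [wlul,txxyk] add [ioy,rxdoj] -> 8 lines: ohvac mlzo bht nrt ioy rxdoj iawxm xubw

Answer: ohvac
mlzo
bht
nrt
ioy
rxdoj
iawxm
xubw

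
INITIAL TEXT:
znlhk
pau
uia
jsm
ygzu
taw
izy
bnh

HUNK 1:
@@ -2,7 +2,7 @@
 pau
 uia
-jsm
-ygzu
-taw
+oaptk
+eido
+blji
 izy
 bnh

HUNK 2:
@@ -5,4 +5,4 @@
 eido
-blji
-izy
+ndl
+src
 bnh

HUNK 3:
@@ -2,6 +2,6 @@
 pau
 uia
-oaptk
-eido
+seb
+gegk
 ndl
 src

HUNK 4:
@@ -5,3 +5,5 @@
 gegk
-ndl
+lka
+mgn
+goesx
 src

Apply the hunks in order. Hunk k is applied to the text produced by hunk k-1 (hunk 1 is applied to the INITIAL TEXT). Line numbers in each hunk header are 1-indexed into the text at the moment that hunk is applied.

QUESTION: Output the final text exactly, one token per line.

Hunk 1: at line 2 remove [jsm,ygzu,taw] add [oaptk,eido,blji] -> 8 lines: znlhk pau uia oaptk eido blji izy bnh
Hunk 2: at line 5 remove [blji,izy] add [ndl,src] -> 8 lines: znlhk pau uia oaptk eido ndl src bnh
Hunk 3: at line 2 remove [oaptk,eido] add [seb,gegk] -> 8 lines: znlhk pau uia seb gegk ndl src bnh
Hunk 4: at line 5 remove [ndl] add [lka,mgn,goesx] -> 10 lines: znlhk pau uia seb gegk lka mgn goesx src bnh

Answer: znlhk
pau
uia
seb
gegk
lka
mgn
goesx
src
bnh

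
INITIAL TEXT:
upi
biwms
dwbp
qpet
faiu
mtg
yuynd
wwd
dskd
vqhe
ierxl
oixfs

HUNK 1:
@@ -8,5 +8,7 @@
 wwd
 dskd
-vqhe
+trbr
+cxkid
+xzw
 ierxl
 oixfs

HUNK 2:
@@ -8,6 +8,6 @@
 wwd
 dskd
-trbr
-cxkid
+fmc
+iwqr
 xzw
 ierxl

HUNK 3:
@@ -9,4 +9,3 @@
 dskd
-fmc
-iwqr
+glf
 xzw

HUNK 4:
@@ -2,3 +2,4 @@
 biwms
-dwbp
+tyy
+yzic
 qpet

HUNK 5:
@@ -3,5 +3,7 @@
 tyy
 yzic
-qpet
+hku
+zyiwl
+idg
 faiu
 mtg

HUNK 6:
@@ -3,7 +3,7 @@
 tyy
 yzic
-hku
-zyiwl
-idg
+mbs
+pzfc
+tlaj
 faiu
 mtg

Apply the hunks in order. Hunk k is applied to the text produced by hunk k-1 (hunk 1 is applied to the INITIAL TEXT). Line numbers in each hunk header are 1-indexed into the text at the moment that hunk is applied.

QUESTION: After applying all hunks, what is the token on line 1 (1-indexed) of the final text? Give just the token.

Hunk 1: at line 8 remove [vqhe] add [trbr,cxkid,xzw] -> 14 lines: upi biwms dwbp qpet faiu mtg yuynd wwd dskd trbr cxkid xzw ierxl oixfs
Hunk 2: at line 8 remove [trbr,cxkid] add [fmc,iwqr] -> 14 lines: upi biwms dwbp qpet faiu mtg yuynd wwd dskd fmc iwqr xzw ierxl oixfs
Hunk 3: at line 9 remove [fmc,iwqr] add [glf] -> 13 lines: upi biwms dwbp qpet faiu mtg yuynd wwd dskd glf xzw ierxl oixfs
Hunk 4: at line 2 remove [dwbp] add [tyy,yzic] -> 14 lines: upi biwms tyy yzic qpet faiu mtg yuynd wwd dskd glf xzw ierxl oixfs
Hunk 5: at line 3 remove [qpet] add [hku,zyiwl,idg] -> 16 lines: upi biwms tyy yzic hku zyiwl idg faiu mtg yuynd wwd dskd glf xzw ierxl oixfs
Hunk 6: at line 3 remove [hku,zyiwl,idg] add [mbs,pzfc,tlaj] -> 16 lines: upi biwms tyy yzic mbs pzfc tlaj faiu mtg yuynd wwd dskd glf xzw ierxl oixfs
Final line 1: upi

Answer: upi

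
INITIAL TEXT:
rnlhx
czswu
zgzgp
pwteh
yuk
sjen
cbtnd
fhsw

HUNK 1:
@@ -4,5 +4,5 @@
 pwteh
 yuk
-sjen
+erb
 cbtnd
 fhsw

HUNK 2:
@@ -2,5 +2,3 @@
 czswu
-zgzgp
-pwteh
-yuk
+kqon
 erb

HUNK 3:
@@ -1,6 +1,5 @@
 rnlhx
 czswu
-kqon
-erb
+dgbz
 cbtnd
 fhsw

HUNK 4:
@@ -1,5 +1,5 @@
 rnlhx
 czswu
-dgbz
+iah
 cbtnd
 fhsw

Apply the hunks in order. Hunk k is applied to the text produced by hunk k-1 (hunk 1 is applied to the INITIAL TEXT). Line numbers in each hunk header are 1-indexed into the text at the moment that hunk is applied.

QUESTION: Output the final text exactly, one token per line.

Hunk 1: at line 4 remove [sjen] add [erb] -> 8 lines: rnlhx czswu zgzgp pwteh yuk erb cbtnd fhsw
Hunk 2: at line 2 remove [zgzgp,pwteh,yuk] add [kqon] -> 6 lines: rnlhx czswu kqon erb cbtnd fhsw
Hunk 3: at line 1 remove [kqon,erb] add [dgbz] -> 5 lines: rnlhx czswu dgbz cbtnd fhsw
Hunk 4: at line 1 remove [dgbz] add [iah] -> 5 lines: rnlhx czswu iah cbtnd fhsw

Answer: rnlhx
czswu
iah
cbtnd
fhsw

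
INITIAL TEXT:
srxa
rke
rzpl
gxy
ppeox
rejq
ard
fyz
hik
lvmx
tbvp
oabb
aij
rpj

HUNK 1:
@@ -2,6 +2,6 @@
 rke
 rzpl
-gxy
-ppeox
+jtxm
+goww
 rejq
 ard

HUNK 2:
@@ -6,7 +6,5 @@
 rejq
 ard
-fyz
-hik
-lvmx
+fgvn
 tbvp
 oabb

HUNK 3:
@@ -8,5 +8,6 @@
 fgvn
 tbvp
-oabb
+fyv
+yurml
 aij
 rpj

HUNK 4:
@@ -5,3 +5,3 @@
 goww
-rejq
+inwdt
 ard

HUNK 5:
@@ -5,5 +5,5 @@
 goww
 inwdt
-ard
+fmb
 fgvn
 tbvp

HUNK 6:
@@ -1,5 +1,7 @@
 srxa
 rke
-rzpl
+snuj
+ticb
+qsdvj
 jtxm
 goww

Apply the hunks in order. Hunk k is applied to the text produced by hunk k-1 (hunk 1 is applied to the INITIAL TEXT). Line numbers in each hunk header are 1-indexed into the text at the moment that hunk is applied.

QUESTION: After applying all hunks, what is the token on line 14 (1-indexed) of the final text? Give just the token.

Answer: aij

Derivation:
Hunk 1: at line 2 remove [gxy,ppeox] add [jtxm,goww] -> 14 lines: srxa rke rzpl jtxm goww rejq ard fyz hik lvmx tbvp oabb aij rpj
Hunk 2: at line 6 remove [fyz,hik,lvmx] add [fgvn] -> 12 lines: srxa rke rzpl jtxm goww rejq ard fgvn tbvp oabb aij rpj
Hunk 3: at line 8 remove [oabb] add [fyv,yurml] -> 13 lines: srxa rke rzpl jtxm goww rejq ard fgvn tbvp fyv yurml aij rpj
Hunk 4: at line 5 remove [rejq] add [inwdt] -> 13 lines: srxa rke rzpl jtxm goww inwdt ard fgvn tbvp fyv yurml aij rpj
Hunk 5: at line 5 remove [ard] add [fmb] -> 13 lines: srxa rke rzpl jtxm goww inwdt fmb fgvn tbvp fyv yurml aij rpj
Hunk 6: at line 1 remove [rzpl] add [snuj,ticb,qsdvj] -> 15 lines: srxa rke snuj ticb qsdvj jtxm goww inwdt fmb fgvn tbvp fyv yurml aij rpj
Final line 14: aij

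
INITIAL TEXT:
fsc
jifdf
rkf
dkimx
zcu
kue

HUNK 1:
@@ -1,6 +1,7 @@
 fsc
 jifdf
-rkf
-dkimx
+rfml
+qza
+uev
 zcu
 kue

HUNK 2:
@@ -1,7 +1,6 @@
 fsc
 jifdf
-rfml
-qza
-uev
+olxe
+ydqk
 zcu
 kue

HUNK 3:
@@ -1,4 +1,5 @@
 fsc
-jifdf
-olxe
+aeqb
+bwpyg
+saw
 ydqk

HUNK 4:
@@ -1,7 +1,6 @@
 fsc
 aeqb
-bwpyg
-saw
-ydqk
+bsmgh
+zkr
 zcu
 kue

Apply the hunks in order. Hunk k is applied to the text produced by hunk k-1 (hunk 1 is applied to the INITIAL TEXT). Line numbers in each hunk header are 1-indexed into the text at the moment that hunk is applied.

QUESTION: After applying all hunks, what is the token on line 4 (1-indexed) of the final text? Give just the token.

Hunk 1: at line 1 remove [rkf,dkimx] add [rfml,qza,uev] -> 7 lines: fsc jifdf rfml qza uev zcu kue
Hunk 2: at line 1 remove [rfml,qza,uev] add [olxe,ydqk] -> 6 lines: fsc jifdf olxe ydqk zcu kue
Hunk 3: at line 1 remove [jifdf,olxe] add [aeqb,bwpyg,saw] -> 7 lines: fsc aeqb bwpyg saw ydqk zcu kue
Hunk 4: at line 1 remove [bwpyg,saw,ydqk] add [bsmgh,zkr] -> 6 lines: fsc aeqb bsmgh zkr zcu kue
Final line 4: zkr

Answer: zkr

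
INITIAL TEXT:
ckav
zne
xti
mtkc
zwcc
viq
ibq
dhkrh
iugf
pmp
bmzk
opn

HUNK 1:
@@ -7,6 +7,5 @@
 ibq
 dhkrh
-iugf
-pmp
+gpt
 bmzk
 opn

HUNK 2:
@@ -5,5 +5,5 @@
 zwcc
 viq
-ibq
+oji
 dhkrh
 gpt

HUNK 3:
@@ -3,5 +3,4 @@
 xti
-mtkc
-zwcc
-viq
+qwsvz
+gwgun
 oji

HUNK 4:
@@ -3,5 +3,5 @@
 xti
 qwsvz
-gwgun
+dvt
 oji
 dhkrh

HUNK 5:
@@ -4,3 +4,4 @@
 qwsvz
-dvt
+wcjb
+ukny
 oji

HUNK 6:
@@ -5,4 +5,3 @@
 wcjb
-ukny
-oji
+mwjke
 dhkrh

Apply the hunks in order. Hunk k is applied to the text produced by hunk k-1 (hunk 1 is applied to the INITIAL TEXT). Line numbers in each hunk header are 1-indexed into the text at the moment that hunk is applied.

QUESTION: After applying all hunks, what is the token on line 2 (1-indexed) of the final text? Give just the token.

Answer: zne

Derivation:
Hunk 1: at line 7 remove [iugf,pmp] add [gpt] -> 11 lines: ckav zne xti mtkc zwcc viq ibq dhkrh gpt bmzk opn
Hunk 2: at line 5 remove [ibq] add [oji] -> 11 lines: ckav zne xti mtkc zwcc viq oji dhkrh gpt bmzk opn
Hunk 3: at line 3 remove [mtkc,zwcc,viq] add [qwsvz,gwgun] -> 10 lines: ckav zne xti qwsvz gwgun oji dhkrh gpt bmzk opn
Hunk 4: at line 3 remove [gwgun] add [dvt] -> 10 lines: ckav zne xti qwsvz dvt oji dhkrh gpt bmzk opn
Hunk 5: at line 4 remove [dvt] add [wcjb,ukny] -> 11 lines: ckav zne xti qwsvz wcjb ukny oji dhkrh gpt bmzk opn
Hunk 6: at line 5 remove [ukny,oji] add [mwjke] -> 10 lines: ckav zne xti qwsvz wcjb mwjke dhkrh gpt bmzk opn
Final line 2: zne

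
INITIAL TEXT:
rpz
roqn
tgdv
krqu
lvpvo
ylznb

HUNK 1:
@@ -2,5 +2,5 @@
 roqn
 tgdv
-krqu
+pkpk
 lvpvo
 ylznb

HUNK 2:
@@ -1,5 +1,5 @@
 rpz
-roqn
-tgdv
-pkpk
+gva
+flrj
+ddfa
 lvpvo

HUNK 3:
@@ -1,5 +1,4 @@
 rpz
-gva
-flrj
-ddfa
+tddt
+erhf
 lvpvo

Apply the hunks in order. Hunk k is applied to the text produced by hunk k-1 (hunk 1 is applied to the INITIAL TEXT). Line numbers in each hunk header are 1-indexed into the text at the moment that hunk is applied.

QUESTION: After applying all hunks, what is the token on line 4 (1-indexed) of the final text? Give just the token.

Answer: lvpvo

Derivation:
Hunk 1: at line 2 remove [krqu] add [pkpk] -> 6 lines: rpz roqn tgdv pkpk lvpvo ylznb
Hunk 2: at line 1 remove [roqn,tgdv,pkpk] add [gva,flrj,ddfa] -> 6 lines: rpz gva flrj ddfa lvpvo ylznb
Hunk 3: at line 1 remove [gva,flrj,ddfa] add [tddt,erhf] -> 5 lines: rpz tddt erhf lvpvo ylznb
Final line 4: lvpvo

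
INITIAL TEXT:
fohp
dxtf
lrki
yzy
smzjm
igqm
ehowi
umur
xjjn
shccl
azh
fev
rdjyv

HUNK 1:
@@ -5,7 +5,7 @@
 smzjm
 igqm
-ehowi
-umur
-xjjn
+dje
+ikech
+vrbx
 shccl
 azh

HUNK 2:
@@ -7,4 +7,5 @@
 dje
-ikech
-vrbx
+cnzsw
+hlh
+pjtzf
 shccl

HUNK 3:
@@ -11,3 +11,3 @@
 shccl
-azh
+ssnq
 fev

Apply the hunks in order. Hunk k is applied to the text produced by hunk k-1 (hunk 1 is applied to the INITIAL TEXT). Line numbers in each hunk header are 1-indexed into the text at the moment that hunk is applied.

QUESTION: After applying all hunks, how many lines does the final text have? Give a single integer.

Answer: 14

Derivation:
Hunk 1: at line 5 remove [ehowi,umur,xjjn] add [dje,ikech,vrbx] -> 13 lines: fohp dxtf lrki yzy smzjm igqm dje ikech vrbx shccl azh fev rdjyv
Hunk 2: at line 7 remove [ikech,vrbx] add [cnzsw,hlh,pjtzf] -> 14 lines: fohp dxtf lrki yzy smzjm igqm dje cnzsw hlh pjtzf shccl azh fev rdjyv
Hunk 3: at line 11 remove [azh] add [ssnq] -> 14 lines: fohp dxtf lrki yzy smzjm igqm dje cnzsw hlh pjtzf shccl ssnq fev rdjyv
Final line count: 14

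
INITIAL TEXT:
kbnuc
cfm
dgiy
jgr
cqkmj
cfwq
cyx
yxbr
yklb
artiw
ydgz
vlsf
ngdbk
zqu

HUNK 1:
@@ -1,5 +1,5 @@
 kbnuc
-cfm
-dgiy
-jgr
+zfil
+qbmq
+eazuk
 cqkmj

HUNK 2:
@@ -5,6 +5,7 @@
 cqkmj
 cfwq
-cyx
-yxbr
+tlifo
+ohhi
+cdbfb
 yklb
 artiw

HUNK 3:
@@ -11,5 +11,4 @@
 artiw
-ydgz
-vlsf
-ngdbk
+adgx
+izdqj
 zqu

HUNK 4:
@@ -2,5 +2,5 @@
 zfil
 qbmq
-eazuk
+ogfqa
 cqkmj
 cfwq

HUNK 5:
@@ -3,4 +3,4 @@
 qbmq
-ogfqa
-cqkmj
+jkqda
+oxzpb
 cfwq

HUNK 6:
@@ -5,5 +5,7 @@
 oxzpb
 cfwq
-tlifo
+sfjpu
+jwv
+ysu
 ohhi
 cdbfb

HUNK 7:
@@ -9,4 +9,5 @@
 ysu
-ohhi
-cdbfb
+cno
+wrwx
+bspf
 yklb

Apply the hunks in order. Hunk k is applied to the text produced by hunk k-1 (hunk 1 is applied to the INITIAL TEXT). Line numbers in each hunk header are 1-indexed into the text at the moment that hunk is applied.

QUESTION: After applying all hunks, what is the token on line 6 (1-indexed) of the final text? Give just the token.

Answer: cfwq

Derivation:
Hunk 1: at line 1 remove [cfm,dgiy,jgr] add [zfil,qbmq,eazuk] -> 14 lines: kbnuc zfil qbmq eazuk cqkmj cfwq cyx yxbr yklb artiw ydgz vlsf ngdbk zqu
Hunk 2: at line 5 remove [cyx,yxbr] add [tlifo,ohhi,cdbfb] -> 15 lines: kbnuc zfil qbmq eazuk cqkmj cfwq tlifo ohhi cdbfb yklb artiw ydgz vlsf ngdbk zqu
Hunk 3: at line 11 remove [ydgz,vlsf,ngdbk] add [adgx,izdqj] -> 14 lines: kbnuc zfil qbmq eazuk cqkmj cfwq tlifo ohhi cdbfb yklb artiw adgx izdqj zqu
Hunk 4: at line 2 remove [eazuk] add [ogfqa] -> 14 lines: kbnuc zfil qbmq ogfqa cqkmj cfwq tlifo ohhi cdbfb yklb artiw adgx izdqj zqu
Hunk 5: at line 3 remove [ogfqa,cqkmj] add [jkqda,oxzpb] -> 14 lines: kbnuc zfil qbmq jkqda oxzpb cfwq tlifo ohhi cdbfb yklb artiw adgx izdqj zqu
Hunk 6: at line 5 remove [tlifo] add [sfjpu,jwv,ysu] -> 16 lines: kbnuc zfil qbmq jkqda oxzpb cfwq sfjpu jwv ysu ohhi cdbfb yklb artiw adgx izdqj zqu
Hunk 7: at line 9 remove [ohhi,cdbfb] add [cno,wrwx,bspf] -> 17 lines: kbnuc zfil qbmq jkqda oxzpb cfwq sfjpu jwv ysu cno wrwx bspf yklb artiw adgx izdqj zqu
Final line 6: cfwq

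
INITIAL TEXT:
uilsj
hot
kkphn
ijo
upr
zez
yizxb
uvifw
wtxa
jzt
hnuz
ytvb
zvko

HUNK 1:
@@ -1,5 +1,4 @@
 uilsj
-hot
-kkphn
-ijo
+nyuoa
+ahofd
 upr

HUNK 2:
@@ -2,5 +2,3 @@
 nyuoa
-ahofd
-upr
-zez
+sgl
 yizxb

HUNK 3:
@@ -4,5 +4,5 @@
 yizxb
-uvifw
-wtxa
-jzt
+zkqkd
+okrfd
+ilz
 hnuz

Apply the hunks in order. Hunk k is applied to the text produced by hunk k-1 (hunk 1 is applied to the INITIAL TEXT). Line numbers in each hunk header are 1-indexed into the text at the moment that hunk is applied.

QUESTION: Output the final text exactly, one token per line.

Hunk 1: at line 1 remove [hot,kkphn,ijo] add [nyuoa,ahofd] -> 12 lines: uilsj nyuoa ahofd upr zez yizxb uvifw wtxa jzt hnuz ytvb zvko
Hunk 2: at line 2 remove [ahofd,upr,zez] add [sgl] -> 10 lines: uilsj nyuoa sgl yizxb uvifw wtxa jzt hnuz ytvb zvko
Hunk 3: at line 4 remove [uvifw,wtxa,jzt] add [zkqkd,okrfd,ilz] -> 10 lines: uilsj nyuoa sgl yizxb zkqkd okrfd ilz hnuz ytvb zvko

Answer: uilsj
nyuoa
sgl
yizxb
zkqkd
okrfd
ilz
hnuz
ytvb
zvko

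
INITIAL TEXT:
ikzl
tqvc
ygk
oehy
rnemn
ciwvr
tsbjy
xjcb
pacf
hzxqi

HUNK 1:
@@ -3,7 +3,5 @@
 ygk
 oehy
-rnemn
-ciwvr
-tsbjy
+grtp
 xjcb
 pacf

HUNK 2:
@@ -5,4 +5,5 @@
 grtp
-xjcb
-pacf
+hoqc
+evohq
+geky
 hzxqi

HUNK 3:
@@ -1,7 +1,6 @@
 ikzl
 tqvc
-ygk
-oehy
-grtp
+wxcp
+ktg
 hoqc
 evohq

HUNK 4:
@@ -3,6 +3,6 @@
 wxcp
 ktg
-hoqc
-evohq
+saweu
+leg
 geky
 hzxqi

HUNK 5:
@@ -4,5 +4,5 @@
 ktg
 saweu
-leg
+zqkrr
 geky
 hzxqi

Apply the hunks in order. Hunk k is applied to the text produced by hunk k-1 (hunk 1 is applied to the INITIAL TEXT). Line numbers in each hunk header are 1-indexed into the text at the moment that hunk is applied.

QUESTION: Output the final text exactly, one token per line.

Hunk 1: at line 3 remove [rnemn,ciwvr,tsbjy] add [grtp] -> 8 lines: ikzl tqvc ygk oehy grtp xjcb pacf hzxqi
Hunk 2: at line 5 remove [xjcb,pacf] add [hoqc,evohq,geky] -> 9 lines: ikzl tqvc ygk oehy grtp hoqc evohq geky hzxqi
Hunk 3: at line 1 remove [ygk,oehy,grtp] add [wxcp,ktg] -> 8 lines: ikzl tqvc wxcp ktg hoqc evohq geky hzxqi
Hunk 4: at line 3 remove [hoqc,evohq] add [saweu,leg] -> 8 lines: ikzl tqvc wxcp ktg saweu leg geky hzxqi
Hunk 5: at line 4 remove [leg] add [zqkrr] -> 8 lines: ikzl tqvc wxcp ktg saweu zqkrr geky hzxqi

Answer: ikzl
tqvc
wxcp
ktg
saweu
zqkrr
geky
hzxqi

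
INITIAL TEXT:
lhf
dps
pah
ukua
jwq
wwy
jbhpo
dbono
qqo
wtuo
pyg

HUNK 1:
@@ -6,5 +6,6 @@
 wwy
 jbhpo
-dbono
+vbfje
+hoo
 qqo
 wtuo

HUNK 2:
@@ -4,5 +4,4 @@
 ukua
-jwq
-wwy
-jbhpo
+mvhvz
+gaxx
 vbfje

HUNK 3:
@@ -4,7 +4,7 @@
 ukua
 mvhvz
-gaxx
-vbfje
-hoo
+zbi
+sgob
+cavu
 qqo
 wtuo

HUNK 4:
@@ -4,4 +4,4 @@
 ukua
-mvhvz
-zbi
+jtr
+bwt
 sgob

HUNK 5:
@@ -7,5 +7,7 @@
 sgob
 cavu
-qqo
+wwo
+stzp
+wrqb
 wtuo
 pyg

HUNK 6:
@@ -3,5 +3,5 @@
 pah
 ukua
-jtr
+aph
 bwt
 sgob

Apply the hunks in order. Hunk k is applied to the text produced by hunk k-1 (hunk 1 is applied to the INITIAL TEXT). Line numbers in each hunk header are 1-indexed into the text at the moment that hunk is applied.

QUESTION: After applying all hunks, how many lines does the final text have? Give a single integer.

Hunk 1: at line 6 remove [dbono] add [vbfje,hoo] -> 12 lines: lhf dps pah ukua jwq wwy jbhpo vbfje hoo qqo wtuo pyg
Hunk 2: at line 4 remove [jwq,wwy,jbhpo] add [mvhvz,gaxx] -> 11 lines: lhf dps pah ukua mvhvz gaxx vbfje hoo qqo wtuo pyg
Hunk 3: at line 4 remove [gaxx,vbfje,hoo] add [zbi,sgob,cavu] -> 11 lines: lhf dps pah ukua mvhvz zbi sgob cavu qqo wtuo pyg
Hunk 4: at line 4 remove [mvhvz,zbi] add [jtr,bwt] -> 11 lines: lhf dps pah ukua jtr bwt sgob cavu qqo wtuo pyg
Hunk 5: at line 7 remove [qqo] add [wwo,stzp,wrqb] -> 13 lines: lhf dps pah ukua jtr bwt sgob cavu wwo stzp wrqb wtuo pyg
Hunk 6: at line 3 remove [jtr] add [aph] -> 13 lines: lhf dps pah ukua aph bwt sgob cavu wwo stzp wrqb wtuo pyg
Final line count: 13

Answer: 13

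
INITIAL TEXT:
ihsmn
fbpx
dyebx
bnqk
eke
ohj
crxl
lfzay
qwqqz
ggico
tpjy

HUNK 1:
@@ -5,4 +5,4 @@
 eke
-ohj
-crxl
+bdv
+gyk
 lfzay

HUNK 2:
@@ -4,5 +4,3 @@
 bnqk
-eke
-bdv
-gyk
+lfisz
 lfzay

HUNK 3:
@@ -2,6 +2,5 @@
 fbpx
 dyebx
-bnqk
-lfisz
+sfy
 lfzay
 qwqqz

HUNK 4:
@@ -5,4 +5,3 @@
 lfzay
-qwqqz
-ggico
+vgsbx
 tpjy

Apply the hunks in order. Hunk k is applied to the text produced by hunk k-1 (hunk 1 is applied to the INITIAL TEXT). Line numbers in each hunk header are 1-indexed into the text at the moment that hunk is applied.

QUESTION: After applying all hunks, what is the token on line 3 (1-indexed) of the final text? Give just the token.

Answer: dyebx

Derivation:
Hunk 1: at line 5 remove [ohj,crxl] add [bdv,gyk] -> 11 lines: ihsmn fbpx dyebx bnqk eke bdv gyk lfzay qwqqz ggico tpjy
Hunk 2: at line 4 remove [eke,bdv,gyk] add [lfisz] -> 9 lines: ihsmn fbpx dyebx bnqk lfisz lfzay qwqqz ggico tpjy
Hunk 3: at line 2 remove [bnqk,lfisz] add [sfy] -> 8 lines: ihsmn fbpx dyebx sfy lfzay qwqqz ggico tpjy
Hunk 4: at line 5 remove [qwqqz,ggico] add [vgsbx] -> 7 lines: ihsmn fbpx dyebx sfy lfzay vgsbx tpjy
Final line 3: dyebx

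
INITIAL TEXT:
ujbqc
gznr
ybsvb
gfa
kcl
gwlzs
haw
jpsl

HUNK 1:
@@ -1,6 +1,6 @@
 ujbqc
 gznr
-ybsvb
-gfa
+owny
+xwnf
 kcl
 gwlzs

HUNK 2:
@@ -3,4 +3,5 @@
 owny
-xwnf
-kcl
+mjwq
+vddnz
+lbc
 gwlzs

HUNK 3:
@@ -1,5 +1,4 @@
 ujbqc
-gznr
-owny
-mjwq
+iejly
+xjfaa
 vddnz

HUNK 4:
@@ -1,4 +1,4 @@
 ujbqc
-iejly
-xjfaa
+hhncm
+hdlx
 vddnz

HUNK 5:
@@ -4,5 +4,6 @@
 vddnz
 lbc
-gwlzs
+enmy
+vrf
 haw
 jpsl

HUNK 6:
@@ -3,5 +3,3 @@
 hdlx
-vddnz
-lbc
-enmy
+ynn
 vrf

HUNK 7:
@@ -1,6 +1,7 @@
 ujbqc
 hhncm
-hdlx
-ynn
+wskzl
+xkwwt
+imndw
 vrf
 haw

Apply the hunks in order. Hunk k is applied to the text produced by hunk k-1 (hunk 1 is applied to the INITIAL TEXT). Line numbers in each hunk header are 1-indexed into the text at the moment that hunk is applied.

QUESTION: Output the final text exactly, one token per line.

Hunk 1: at line 1 remove [ybsvb,gfa] add [owny,xwnf] -> 8 lines: ujbqc gznr owny xwnf kcl gwlzs haw jpsl
Hunk 2: at line 3 remove [xwnf,kcl] add [mjwq,vddnz,lbc] -> 9 lines: ujbqc gznr owny mjwq vddnz lbc gwlzs haw jpsl
Hunk 3: at line 1 remove [gznr,owny,mjwq] add [iejly,xjfaa] -> 8 lines: ujbqc iejly xjfaa vddnz lbc gwlzs haw jpsl
Hunk 4: at line 1 remove [iejly,xjfaa] add [hhncm,hdlx] -> 8 lines: ujbqc hhncm hdlx vddnz lbc gwlzs haw jpsl
Hunk 5: at line 4 remove [gwlzs] add [enmy,vrf] -> 9 lines: ujbqc hhncm hdlx vddnz lbc enmy vrf haw jpsl
Hunk 6: at line 3 remove [vddnz,lbc,enmy] add [ynn] -> 7 lines: ujbqc hhncm hdlx ynn vrf haw jpsl
Hunk 7: at line 1 remove [hdlx,ynn] add [wskzl,xkwwt,imndw] -> 8 lines: ujbqc hhncm wskzl xkwwt imndw vrf haw jpsl

Answer: ujbqc
hhncm
wskzl
xkwwt
imndw
vrf
haw
jpsl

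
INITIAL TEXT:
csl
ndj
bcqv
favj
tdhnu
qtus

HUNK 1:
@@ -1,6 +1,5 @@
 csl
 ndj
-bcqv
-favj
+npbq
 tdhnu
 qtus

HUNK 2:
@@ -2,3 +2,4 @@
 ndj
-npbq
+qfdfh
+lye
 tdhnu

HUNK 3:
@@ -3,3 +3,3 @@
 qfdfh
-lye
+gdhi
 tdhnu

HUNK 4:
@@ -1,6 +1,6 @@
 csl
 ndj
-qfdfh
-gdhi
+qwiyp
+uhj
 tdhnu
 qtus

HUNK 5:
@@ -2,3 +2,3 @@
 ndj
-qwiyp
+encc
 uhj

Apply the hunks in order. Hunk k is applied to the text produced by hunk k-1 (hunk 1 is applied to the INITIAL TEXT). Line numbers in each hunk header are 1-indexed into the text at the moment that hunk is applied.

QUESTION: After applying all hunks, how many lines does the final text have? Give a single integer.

Answer: 6

Derivation:
Hunk 1: at line 1 remove [bcqv,favj] add [npbq] -> 5 lines: csl ndj npbq tdhnu qtus
Hunk 2: at line 2 remove [npbq] add [qfdfh,lye] -> 6 lines: csl ndj qfdfh lye tdhnu qtus
Hunk 3: at line 3 remove [lye] add [gdhi] -> 6 lines: csl ndj qfdfh gdhi tdhnu qtus
Hunk 4: at line 1 remove [qfdfh,gdhi] add [qwiyp,uhj] -> 6 lines: csl ndj qwiyp uhj tdhnu qtus
Hunk 5: at line 2 remove [qwiyp] add [encc] -> 6 lines: csl ndj encc uhj tdhnu qtus
Final line count: 6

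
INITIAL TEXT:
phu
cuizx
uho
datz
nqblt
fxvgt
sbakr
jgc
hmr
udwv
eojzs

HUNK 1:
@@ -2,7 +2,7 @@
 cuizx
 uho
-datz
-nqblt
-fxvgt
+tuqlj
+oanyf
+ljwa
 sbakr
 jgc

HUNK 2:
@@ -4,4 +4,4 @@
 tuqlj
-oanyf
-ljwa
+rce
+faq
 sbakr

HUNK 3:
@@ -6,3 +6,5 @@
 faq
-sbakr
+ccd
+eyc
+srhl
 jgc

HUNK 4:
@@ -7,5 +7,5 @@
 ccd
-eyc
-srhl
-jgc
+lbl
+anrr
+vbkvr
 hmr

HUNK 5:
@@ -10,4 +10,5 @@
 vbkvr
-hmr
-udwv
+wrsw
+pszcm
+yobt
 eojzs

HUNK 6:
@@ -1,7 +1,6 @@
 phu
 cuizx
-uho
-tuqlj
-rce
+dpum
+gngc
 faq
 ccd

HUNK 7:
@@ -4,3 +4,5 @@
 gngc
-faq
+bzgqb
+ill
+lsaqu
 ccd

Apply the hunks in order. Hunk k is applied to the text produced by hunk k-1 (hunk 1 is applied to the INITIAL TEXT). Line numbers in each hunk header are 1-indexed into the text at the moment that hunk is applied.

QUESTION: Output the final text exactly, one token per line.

Hunk 1: at line 2 remove [datz,nqblt,fxvgt] add [tuqlj,oanyf,ljwa] -> 11 lines: phu cuizx uho tuqlj oanyf ljwa sbakr jgc hmr udwv eojzs
Hunk 2: at line 4 remove [oanyf,ljwa] add [rce,faq] -> 11 lines: phu cuizx uho tuqlj rce faq sbakr jgc hmr udwv eojzs
Hunk 3: at line 6 remove [sbakr] add [ccd,eyc,srhl] -> 13 lines: phu cuizx uho tuqlj rce faq ccd eyc srhl jgc hmr udwv eojzs
Hunk 4: at line 7 remove [eyc,srhl,jgc] add [lbl,anrr,vbkvr] -> 13 lines: phu cuizx uho tuqlj rce faq ccd lbl anrr vbkvr hmr udwv eojzs
Hunk 5: at line 10 remove [hmr,udwv] add [wrsw,pszcm,yobt] -> 14 lines: phu cuizx uho tuqlj rce faq ccd lbl anrr vbkvr wrsw pszcm yobt eojzs
Hunk 6: at line 1 remove [uho,tuqlj,rce] add [dpum,gngc] -> 13 lines: phu cuizx dpum gngc faq ccd lbl anrr vbkvr wrsw pszcm yobt eojzs
Hunk 7: at line 4 remove [faq] add [bzgqb,ill,lsaqu] -> 15 lines: phu cuizx dpum gngc bzgqb ill lsaqu ccd lbl anrr vbkvr wrsw pszcm yobt eojzs

Answer: phu
cuizx
dpum
gngc
bzgqb
ill
lsaqu
ccd
lbl
anrr
vbkvr
wrsw
pszcm
yobt
eojzs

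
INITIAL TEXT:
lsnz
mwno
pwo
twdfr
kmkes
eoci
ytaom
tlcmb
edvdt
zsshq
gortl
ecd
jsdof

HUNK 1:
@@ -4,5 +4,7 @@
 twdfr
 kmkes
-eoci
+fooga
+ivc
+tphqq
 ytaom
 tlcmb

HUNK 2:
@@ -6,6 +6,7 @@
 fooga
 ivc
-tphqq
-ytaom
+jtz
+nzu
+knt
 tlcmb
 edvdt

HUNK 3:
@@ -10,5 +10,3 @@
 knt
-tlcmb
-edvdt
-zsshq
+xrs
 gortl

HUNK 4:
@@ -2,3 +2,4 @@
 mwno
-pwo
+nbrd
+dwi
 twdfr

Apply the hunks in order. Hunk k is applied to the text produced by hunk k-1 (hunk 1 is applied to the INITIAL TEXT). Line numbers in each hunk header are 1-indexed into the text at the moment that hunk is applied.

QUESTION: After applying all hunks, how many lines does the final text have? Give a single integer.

Hunk 1: at line 4 remove [eoci] add [fooga,ivc,tphqq] -> 15 lines: lsnz mwno pwo twdfr kmkes fooga ivc tphqq ytaom tlcmb edvdt zsshq gortl ecd jsdof
Hunk 2: at line 6 remove [tphqq,ytaom] add [jtz,nzu,knt] -> 16 lines: lsnz mwno pwo twdfr kmkes fooga ivc jtz nzu knt tlcmb edvdt zsshq gortl ecd jsdof
Hunk 3: at line 10 remove [tlcmb,edvdt,zsshq] add [xrs] -> 14 lines: lsnz mwno pwo twdfr kmkes fooga ivc jtz nzu knt xrs gortl ecd jsdof
Hunk 4: at line 2 remove [pwo] add [nbrd,dwi] -> 15 lines: lsnz mwno nbrd dwi twdfr kmkes fooga ivc jtz nzu knt xrs gortl ecd jsdof
Final line count: 15

Answer: 15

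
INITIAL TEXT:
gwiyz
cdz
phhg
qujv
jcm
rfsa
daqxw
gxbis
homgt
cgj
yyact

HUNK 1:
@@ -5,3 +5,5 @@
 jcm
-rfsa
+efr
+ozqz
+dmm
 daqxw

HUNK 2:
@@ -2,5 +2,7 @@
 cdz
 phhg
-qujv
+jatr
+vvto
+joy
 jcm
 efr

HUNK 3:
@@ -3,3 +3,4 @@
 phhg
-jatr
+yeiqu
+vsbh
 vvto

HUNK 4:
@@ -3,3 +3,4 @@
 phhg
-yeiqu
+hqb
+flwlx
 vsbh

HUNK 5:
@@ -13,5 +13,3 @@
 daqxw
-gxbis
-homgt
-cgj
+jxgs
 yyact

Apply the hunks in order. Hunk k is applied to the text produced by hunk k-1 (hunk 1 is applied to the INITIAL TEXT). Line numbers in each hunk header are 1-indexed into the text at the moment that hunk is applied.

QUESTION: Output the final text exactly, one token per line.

Hunk 1: at line 5 remove [rfsa] add [efr,ozqz,dmm] -> 13 lines: gwiyz cdz phhg qujv jcm efr ozqz dmm daqxw gxbis homgt cgj yyact
Hunk 2: at line 2 remove [qujv] add [jatr,vvto,joy] -> 15 lines: gwiyz cdz phhg jatr vvto joy jcm efr ozqz dmm daqxw gxbis homgt cgj yyact
Hunk 3: at line 3 remove [jatr] add [yeiqu,vsbh] -> 16 lines: gwiyz cdz phhg yeiqu vsbh vvto joy jcm efr ozqz dmm daqxw gxbis homgt cgj yyact
Hunk 4: at line 3 remove [yeiqu] add [hqb,flwlx] -> 17 lines: gwiyz cdz phhg hqb flwlx vsbh vvto joy jcm efr ozqz dmm daqxw gxbis homgt cgj yyact
Hunk 5: at line 13 remove [gxbis,homgt,cgj] add [jxgs] -> 15 lines: gwiyz cdz phhg hqb flwlx vsbh vvto joy jcm efr ozqz dmm daqxw jxgs yyact

Answer: gwiyz
cdz
phhg
hqb
flwlx
vsbh
vvto
joy
jcm
efr
ozqz
dmm
daqxw
jxgs
yyact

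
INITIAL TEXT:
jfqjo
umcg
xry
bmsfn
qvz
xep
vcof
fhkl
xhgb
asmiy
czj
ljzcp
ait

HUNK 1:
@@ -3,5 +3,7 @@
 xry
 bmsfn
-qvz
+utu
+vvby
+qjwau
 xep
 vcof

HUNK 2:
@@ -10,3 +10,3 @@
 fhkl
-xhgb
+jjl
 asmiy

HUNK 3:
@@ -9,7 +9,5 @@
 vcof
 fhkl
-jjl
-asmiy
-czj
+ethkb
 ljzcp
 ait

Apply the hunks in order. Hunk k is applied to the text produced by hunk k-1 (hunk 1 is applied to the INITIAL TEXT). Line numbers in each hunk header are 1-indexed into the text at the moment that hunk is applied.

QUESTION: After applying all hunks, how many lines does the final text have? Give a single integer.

Answer: 13

Derivation:
Hunk 1: at line 3 remove [qvz] add [utu,vvby,qjwau] -> 15 lines: jfqjo umcg xry bmsfn utu vvby qjwau xep vcof fhkl xhgb asmiy czj ljzcp ait
Hunk 2: at line 10 remove [xhgb] add [jjl] -> 15 lines: jfqjo umcg xry bmsfn utu vvby qjwau xep vcof fhkl jjl asmiy czj ljzcp ait
Hunk 3: at line 9 remove [jjl,asmiy,czj] add [ethkb] -> 13 lines: jfqjo umcg xry bmsfn utu vvby qjwau xep vcof fhkl ethkb ljzcp ait
Final line count: 13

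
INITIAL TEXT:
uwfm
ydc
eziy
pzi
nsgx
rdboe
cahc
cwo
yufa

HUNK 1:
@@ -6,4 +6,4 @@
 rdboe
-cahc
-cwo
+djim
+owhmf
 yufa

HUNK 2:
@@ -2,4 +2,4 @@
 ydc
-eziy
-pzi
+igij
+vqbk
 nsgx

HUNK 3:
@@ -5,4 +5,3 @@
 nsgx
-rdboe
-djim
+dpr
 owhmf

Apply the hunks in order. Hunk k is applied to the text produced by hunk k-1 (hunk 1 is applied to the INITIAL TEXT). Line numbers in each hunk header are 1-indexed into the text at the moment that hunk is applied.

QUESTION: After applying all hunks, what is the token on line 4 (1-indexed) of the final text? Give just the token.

Answer: vqbk

Derivation:
Hunk 1: at line 6 remove [cahc,cwo] add [djim,owhmf] -> 9 lines: uwfm ydc eziy pzi nsgx rdboe djim owhmf yufa
Hunk 2: at line 2 remove [eziy,pzi] add [igij,vqbk] -> 9 lines: uwfm ydc igij vqbk nsgx rdboe djim owhmf yufa
Hunk 3: at line 5 remove [rdboe,djim] add [dpr] -> 8 lines: uwfm ydc igij vqbk nsgx dpr owhmf yufa
Final line 4: vqbk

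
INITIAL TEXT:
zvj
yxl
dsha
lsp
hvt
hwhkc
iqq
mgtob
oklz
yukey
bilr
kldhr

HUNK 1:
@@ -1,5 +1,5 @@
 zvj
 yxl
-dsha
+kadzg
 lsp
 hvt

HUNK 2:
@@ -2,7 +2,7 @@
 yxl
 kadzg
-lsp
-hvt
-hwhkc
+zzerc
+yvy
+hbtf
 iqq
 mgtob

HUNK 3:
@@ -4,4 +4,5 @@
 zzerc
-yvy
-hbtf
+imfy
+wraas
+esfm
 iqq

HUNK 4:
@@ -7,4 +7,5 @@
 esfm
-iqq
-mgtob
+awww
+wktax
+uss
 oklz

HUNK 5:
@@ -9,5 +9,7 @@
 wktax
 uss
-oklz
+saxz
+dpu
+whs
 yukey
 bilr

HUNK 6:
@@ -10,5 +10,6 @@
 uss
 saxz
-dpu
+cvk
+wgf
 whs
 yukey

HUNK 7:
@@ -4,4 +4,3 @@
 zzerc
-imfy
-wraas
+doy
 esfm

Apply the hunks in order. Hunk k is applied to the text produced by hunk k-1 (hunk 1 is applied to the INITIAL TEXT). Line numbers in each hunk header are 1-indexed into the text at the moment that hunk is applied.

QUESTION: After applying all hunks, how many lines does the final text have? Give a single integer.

Answer: 16

Derivation:
Hunk 1: at line 1 remove [dsha] add [kadzg] -> 12 lines: zvj yxl kadzg lsp hvt hwhkc iqq mgtob oklz yukey bilr kldhr
Hunk 2: at line 2 remove [lsp,hvt,hwhkc] add [zzerc,yvy,hbtf] -> 12 lines: zvj yxl kadzg zzerc yvy hbtf iqq mgtob oklz yukey bilr kldhr
Hunk 3: at line 4 remove [yvy,hbtf] add [imfy,wraas,esfm] -> 13 lines: zvj yxl kadzg zzerc imfy wraas esfm iqq mgtob oklz yukey bilr kldhr
Hunk 4: at line 7 remove [iqq,mgtob] add [awww,wktax,uss] -> 14 lines: zvj yxl kadzg zzerc imfy wraas esfm awww wktax uss oklz yukey bilr kldhr
Hunk 5: at line 9 remove [oklz] add [saxz,dpu,whs] -> 16 lines: zvj yxl kadzg zzerc imfy wraas esfm awww wktax uss saxz dpu whs yukey bilr kldhr
Hunk 6: at line 10 remove [dpu] add [cvk,wgf] -> 17 lines: zvj yxl kadzg zzerc imfy wraas esfm awww wktax uss saxz cvk wgf whs yukey bilr kldhr
Hunk 7: at line 4 remove [imfy,wraas] add [doy] -> 16 lines: zvj yxl kadzg zzerc doy esfm awww wktax uss saxz cvk wgf whs yukey bilr kldhr
Final line count: 16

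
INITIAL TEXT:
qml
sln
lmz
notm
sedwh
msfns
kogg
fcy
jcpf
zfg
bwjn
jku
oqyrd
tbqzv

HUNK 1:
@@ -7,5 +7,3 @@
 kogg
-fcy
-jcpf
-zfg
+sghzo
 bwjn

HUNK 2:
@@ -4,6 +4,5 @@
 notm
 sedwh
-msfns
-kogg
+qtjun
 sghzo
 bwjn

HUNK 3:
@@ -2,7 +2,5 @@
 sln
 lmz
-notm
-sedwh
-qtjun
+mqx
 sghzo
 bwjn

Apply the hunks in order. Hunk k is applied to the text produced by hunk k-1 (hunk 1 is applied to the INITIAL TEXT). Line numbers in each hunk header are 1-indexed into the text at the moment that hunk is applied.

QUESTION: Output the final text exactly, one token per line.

Answer: qml
sln
lmz
mqx
sghzo
bwjn
jku
oqyrd
tbqzv

Derivation:
Hunk 1: at line 7 remove [fcy,jcpf,zfg] add [sghzo] -> 12 lines: qml sln lmz notm sedwh msfns kogg sghzo bwjn jku oqyrd tbqzv
Hunk 2: at line 4 remove [msfns,kogg] add [qtjun] -> 11 lines: qml sln lmz notm sedwh qtjun sghzo bwjn jku oqyrd tbqzv
Hunk 3: at line 2 remove [notm,sedwh,qtjun] add [mqx] -> 9 lines: qml sln lmz mqx sghzo bwjn jku oqyrd tbqzv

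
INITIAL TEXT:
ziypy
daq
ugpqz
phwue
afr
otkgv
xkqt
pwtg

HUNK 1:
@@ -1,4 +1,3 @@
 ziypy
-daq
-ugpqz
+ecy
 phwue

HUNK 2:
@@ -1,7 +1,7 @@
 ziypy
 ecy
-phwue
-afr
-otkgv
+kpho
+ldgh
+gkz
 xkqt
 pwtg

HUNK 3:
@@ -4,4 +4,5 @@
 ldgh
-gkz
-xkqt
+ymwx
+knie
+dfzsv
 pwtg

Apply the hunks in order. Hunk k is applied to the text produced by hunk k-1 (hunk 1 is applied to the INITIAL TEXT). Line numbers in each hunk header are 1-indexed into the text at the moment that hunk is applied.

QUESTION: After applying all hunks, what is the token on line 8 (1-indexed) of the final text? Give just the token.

Answer: pwtg

Derivation:
Hunk 1: at line 1 remove [daq,ugpqz] add [ecy] -> 7 lines: ziypy ecy phwue afr otkgv xkqt pwtg
Hunk 2: at line 1 remove [phwue,afr,otkgv] add [kpho,ldgh,gkz] -> 7 lines: ziypy ecy kpho ldgh gkz xkqt pwtg
Hunk 3: at line 4 remove [gkz,xkqt] add [ymwx,knie,dfzsv] -> 8 lines: ziypy ecy kpho ldgh ymwx knie dfzsv pwtg
Final line 8: pwtg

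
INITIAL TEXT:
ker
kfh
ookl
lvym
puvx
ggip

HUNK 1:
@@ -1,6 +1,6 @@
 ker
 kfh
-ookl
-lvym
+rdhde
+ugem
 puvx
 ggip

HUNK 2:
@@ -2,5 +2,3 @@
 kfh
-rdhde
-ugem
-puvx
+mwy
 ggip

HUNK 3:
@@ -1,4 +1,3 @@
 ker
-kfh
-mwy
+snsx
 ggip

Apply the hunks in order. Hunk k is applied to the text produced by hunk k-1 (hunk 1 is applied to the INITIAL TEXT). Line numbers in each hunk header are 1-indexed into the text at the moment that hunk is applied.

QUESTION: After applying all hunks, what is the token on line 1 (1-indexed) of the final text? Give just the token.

Hunk 1: at line 1 remove [ookl,lvym] add [rdhde,ugem] -> 6 lines: ker kfh rdhde ugem puvx ggip
Hunk 2: at line 2 remove [rdhde,ugem,puvx] add [mwy] -> 4 lines: ker kfh mwy ggip
Hunk 3: at line 1 remove [kfh,mwy] add [snsx] -> 3 lines: ker snsx ggip
Final line 1: ker

Answer: ker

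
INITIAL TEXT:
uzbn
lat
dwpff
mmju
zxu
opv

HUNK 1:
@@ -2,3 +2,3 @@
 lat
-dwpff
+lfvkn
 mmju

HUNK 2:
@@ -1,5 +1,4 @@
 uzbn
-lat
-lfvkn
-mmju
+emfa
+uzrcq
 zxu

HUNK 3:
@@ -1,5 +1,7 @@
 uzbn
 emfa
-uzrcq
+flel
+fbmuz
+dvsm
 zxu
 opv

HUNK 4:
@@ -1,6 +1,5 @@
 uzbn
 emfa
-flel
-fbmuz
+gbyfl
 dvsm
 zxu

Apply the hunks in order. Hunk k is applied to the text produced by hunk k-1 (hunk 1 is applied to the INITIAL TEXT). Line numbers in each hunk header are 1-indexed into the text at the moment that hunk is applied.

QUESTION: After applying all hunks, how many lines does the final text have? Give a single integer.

Answer: 6

Derivation:
Hunk 1: at line 2 remove [dwpff] add [lfvkn] -> 6 lines: uzbn lat lfvkn mmju zxu opv
Hunk 2: at line 1 remove [lat,lfvkn,mmju] add [emfa,uzrcq] -> 5 lines: uzbn emfa uzrcq zxu opv
Hunk 3: at line 1 remove [uzrcq] add [flel,fbmuz,dvsm] -> 7 lines: uzbn emfa flel fbmuz dvsm zxu opv
Hunk 4: at line 1 remove [flel,fbmuz] add [gbyfl] -> 6 lines: uzbn emfa gbyfl dvsm zxu opv
Final line count: 6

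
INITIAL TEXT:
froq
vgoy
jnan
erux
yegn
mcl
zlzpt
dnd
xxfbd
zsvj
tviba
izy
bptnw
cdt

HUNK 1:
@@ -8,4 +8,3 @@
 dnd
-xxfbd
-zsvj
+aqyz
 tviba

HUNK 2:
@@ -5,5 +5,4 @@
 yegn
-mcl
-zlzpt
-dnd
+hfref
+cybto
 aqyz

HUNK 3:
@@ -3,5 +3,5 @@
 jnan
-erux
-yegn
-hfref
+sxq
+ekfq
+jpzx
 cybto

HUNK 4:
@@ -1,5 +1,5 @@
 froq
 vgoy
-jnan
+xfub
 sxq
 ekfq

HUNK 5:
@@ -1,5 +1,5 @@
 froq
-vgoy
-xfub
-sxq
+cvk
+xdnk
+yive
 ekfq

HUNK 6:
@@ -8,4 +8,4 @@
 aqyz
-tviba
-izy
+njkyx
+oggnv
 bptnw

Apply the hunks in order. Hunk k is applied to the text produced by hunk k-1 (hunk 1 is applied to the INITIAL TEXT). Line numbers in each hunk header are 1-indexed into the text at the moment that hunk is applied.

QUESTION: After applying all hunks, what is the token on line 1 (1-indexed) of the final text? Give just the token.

Hunk 1: at line 8 remove [xxfbd,zsvj] add [aqyz] -> 13 lines: froq vgoy jnan erux yegn mcl zlzpt dnd aqyz tviba izy bptnw cdt
Hunk 2: at line 5 remove [mcl,zlzpt,dnd] add [hfref,cybto] -> 12 lines: froq vgoy jnan erux yegn hfref cybto aqyz tviba izy bptnw cdt
Hunk 3: at line 3 remove [erux,yegn,hfref] add [sxq,ekfq,jpzx] -> 12 lines: froq vgoy jnan sxq ekfq jpzx cybto aqyz tviba izy bptnw cdt
Hunk 4: at line 1 remove [jnan] add [xfub] -> 12 lines: froq vgoy xfub sxq ekfq jpzx cybto aqyz tviba izy bptnw cdt
Hunk 5: at line 1 remove [vgoy,xfub,sxq] add [cvk,xdnk,yive] -> 12 lines: froq cvk xdnk yive ekfq jpzx cybto aqyz tviba izy bptnw cdt
Hunk 6: at line 8 remove [tviba,izy] add [njkyx,oggnv] -> 12 lines: froq cvk xdnk yive ekfq jpzx cybto aqyz njkyx oggnv bptnw cdt
Final line 1: froq

Answer: froq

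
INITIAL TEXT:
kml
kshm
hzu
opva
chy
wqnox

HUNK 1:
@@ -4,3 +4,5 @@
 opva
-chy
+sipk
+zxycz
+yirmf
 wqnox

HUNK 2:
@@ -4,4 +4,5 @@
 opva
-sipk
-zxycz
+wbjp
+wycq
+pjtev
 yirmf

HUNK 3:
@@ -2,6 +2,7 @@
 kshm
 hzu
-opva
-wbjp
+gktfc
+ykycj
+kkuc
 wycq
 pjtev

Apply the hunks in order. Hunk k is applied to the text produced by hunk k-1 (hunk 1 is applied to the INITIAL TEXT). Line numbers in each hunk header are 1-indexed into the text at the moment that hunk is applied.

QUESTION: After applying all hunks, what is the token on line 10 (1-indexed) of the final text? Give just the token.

Answer: wqnox

Derivation:
Hunk 1: at line 4 remove [chy] add [sipk,zxycz,yirmf] -> 8 lines: kml kshm hzu opva sipk zxycz yirmf wqnox
Hunk 2: at line 4 remove [sipk,zxycz] add [wbjp,wycq,pjtev] -> 9 lines: kml kshm hzu opva wbjp wycq pjtev yirmf wqnox
Hunk 3: at line 2 remove [opva,wbjp] add [gktfc,ykycj,kkuc] -> 10 lines: kml kshm hzu gktfc ykycj kkuc wycq pjtev yirmf wqnox
Final line 10: wqnox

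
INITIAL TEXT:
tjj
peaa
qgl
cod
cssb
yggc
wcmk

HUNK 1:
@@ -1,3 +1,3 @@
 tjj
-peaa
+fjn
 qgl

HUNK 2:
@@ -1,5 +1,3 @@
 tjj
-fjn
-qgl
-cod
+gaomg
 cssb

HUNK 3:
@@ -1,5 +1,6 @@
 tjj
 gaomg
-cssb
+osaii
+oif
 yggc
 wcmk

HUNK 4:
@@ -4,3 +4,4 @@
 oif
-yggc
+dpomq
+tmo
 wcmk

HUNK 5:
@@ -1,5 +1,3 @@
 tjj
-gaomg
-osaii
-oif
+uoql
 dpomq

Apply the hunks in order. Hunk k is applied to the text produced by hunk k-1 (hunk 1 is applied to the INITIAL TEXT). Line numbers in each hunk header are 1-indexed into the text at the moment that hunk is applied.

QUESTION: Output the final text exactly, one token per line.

Hunk 1: at line 1 remove [peaa] add [fjn] -> 7 lines: tjj fjn qgl cod cssb yggc wcmk
Hunk 2: at line 1 remove [fjn,qgl,cod] add [gaomg] -> 5 lines: tjj gaomg cssb yggc wcmk
Hunk 3: at line 1 remove [cssb] add [osaii,oif] -> 6 lines: tjj gaomg osaii oif yggc wcmk
Hunk 4: at line 4 remove [yggc] add [dpomq,tmo] -> 7 lines: tjj gaomg osaii oif dpomq tmo wcmk
Hunk 5: at line 1 remove [gaomg,osaii,oif] add [uoql] -> 5 lines: tjj uoql dpomq tmo wcmk

Answer: tjj
uoql
dpomq
tmo
wcmk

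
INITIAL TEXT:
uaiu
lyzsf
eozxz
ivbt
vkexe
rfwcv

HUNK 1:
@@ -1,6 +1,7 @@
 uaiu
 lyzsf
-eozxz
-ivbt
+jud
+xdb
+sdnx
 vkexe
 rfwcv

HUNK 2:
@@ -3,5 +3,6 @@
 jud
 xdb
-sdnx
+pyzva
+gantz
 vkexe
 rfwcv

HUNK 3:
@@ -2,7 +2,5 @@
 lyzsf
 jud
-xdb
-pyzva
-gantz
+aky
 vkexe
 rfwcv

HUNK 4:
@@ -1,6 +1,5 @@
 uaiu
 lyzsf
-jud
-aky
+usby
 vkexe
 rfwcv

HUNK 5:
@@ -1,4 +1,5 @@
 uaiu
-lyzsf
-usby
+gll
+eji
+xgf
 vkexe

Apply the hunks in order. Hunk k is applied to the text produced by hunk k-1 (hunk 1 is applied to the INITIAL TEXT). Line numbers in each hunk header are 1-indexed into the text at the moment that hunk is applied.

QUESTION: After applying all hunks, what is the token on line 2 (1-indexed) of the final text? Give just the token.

Hunk 1: at line 1 remove [eozxz,ivbt] add [jud,xdb,sdnx] -> 7 lines: uaiu lyzsf jud xdb sdnx vkexe rfwcv
Hunk 2: at line 3 remove [sdnx] add [pyzva,gantz] -> 8 lines: uaiu lyzsf jud xdb pyzva gantz vkexe rfwcv
Hunk 3: at line 2 remove [xdb,pyzva,gantz] add [aky] -> 6 lines: uaiu lyzsf jud aky vkexe rfwcv
Hunk 4: at line 1 remove [jud,aky] add [usby] -> 5 lines: uaiu lyzsf usby vkexe rfwcv
Hunk 5: at line 1 remove [lyzsf,usby] add [gll,eji,xgf] -> 6 lines: uaiu gll eji xgf vkexe rfwcv
Final line 2: gll

Answer: gll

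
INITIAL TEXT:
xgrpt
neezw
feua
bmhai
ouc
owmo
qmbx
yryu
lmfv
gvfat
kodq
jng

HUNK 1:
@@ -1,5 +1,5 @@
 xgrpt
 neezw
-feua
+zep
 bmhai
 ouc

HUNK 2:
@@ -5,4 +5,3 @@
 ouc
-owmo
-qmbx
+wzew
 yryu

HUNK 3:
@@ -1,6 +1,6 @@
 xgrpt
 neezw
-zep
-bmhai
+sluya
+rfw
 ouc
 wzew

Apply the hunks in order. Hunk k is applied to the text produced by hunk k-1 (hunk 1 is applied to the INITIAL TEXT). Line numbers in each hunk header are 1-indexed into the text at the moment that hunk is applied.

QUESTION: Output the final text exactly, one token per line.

Answer: xgrpt
neezw
sluya
rfw
ouc
wzew
yryu
lmfv
gvfat
kodq
jng

Derivation:
Hunk 1: at line 1 remove [feua] add [zep] -> 12 lines: xgrpt neezw zep bmhai ouc owmo qmbx yryu lmfv gvfat kodq jng
Hunk 2: at line 5 remove [owmo,qmbx] add [wzew] -> 11 lines: xgrpt neezw zep bmhai ouc wzew yryu lmfv gvfat kodq jng
Hunk 3: at line 1 remove [zep,bmhai] add [sluya,rfw] -> 11 lines: xgrpt neezw sluya rfw ouc wzew yryu lmfv gvfat kodq jng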